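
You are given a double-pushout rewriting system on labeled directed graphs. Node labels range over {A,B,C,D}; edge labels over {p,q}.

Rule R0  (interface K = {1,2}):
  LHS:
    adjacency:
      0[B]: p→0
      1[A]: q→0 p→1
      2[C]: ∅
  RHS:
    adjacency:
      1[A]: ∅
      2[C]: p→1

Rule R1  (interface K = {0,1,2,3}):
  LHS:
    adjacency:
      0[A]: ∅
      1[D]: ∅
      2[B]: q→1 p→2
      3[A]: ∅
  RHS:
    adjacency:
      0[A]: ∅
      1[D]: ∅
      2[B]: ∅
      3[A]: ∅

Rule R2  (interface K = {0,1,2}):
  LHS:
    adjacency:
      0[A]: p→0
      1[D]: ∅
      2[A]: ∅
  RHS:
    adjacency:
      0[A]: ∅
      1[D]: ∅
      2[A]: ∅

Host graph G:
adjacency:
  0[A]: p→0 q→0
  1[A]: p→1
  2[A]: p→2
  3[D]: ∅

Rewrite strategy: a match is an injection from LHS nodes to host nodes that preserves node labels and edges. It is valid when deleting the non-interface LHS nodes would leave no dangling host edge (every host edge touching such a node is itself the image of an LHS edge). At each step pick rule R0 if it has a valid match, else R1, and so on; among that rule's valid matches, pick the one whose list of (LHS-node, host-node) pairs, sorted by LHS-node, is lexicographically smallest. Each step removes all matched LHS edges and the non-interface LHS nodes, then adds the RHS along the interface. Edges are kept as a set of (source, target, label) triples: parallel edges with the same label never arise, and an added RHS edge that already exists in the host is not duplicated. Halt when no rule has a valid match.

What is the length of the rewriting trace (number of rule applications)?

Answer: 3

Derivation:
start.  V:4 E:4  edges: 0-p->0 0-q->0 1-p->1 2-p->2
1. fire R2 via {0↦0, 1↦3, 2↦1}  →  V:4 E:3  edges: 0-q->0 1-p->1 2-p->2
2. fire R2 via {0↦1, 1↦3, 2↦0}  →  V:4 E:2  edges: 0-q->0 2-p->2
3. fire R2 via {0↦2, 1↦3, 2↦0}  →  V:4 E:1  edges: 0-q->0
halt: no rule applies after step 3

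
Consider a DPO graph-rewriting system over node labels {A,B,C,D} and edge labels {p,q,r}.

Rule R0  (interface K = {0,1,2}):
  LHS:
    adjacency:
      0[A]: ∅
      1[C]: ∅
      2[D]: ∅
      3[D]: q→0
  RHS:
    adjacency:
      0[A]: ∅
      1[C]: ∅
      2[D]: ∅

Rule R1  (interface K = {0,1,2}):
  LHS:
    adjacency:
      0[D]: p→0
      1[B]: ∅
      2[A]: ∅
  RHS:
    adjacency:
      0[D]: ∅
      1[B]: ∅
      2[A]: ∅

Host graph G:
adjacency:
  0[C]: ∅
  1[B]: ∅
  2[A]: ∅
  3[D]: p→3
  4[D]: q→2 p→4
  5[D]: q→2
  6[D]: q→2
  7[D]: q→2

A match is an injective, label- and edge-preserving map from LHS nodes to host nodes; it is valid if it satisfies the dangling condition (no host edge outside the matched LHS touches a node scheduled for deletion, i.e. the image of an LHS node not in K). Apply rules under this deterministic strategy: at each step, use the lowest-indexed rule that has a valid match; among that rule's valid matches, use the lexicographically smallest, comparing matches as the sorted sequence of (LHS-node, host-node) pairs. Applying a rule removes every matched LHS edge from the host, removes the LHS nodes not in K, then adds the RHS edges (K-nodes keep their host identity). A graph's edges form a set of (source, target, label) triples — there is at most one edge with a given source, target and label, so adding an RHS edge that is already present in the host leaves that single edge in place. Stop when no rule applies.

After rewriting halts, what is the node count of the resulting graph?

Answer: 4

Derivation:
start.  V:8 E:6  edges: 3-p->3 4-q->2 4-p->4 5-q->2 6-q->2 7-q->2
1. fire R0 via {0↦2, 1↦0, 2↦3, 3↦5}  →  V:7 E:5  edges: 3-p->3 4-q->2 4-p->4 6-q->2 7-q->2
2. fire R0 via {0↦2, 1↦0, 2↦3, 3↦6}  →  V:6 E:4  edges: 3-p->3 4-q->2 4-p->4 7-q->2
3. fire R0 via {0↦2, 1↦0, 2↦3, 3↦7}  →  V:5 E:3  edges: 3-p->3 4-q->2 4-p->4
4. fire R1 via {0↦3, 1↦1, 2↦2}  →  V:5 E:2  edges: 4-q->2 4-p->4
5. fire R1 via {0↦4, 1↦1, 2↦2}  →  V:5 E:1  edges: 4-q->2
6. fire R0 via {0↦2, 1↦0, 2↦3, 3↦4}  →  V:4 E:0  edges: ∅
final graph: no rule applies after step 6
NF nodes: {0:C, 1:B, 2:A, 3:D}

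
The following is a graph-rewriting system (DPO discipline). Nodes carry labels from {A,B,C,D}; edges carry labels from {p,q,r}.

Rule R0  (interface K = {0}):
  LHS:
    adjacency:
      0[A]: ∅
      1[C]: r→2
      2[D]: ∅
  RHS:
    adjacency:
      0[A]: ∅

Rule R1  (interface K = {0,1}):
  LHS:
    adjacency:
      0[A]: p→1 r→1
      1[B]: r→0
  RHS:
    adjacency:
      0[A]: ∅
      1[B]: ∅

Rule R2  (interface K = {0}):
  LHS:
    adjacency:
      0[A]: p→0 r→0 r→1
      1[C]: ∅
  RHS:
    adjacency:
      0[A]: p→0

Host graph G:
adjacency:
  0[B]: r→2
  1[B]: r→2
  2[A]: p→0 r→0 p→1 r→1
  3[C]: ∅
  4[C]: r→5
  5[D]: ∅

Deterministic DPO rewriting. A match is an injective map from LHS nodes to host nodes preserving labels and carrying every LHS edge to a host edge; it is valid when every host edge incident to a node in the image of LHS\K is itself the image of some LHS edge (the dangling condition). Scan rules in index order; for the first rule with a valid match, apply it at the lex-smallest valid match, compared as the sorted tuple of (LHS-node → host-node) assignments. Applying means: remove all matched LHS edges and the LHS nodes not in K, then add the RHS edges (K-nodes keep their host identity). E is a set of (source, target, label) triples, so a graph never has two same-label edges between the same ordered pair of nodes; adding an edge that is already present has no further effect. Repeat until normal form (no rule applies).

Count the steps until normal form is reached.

Answer: 3

Steps:
start.  V:6 E:7  edges: 0-r->2 1-r->2 2-p->0 2-r->0 2-p->1 2-r->1 4-r->5
1. fire R0 via {0↦2, 1↦4, 2↦5}  →  V:4 E:6  edges: 0-r->2 1-r->2 2-p->0 2-r->0 2-p->1 2-r->1
2. fire R1 via {0↦2, 1↦0}  →  V:4 E:3  edges: 1-r->2 2-p->1 2-r->1
3. fire R1 via {0↦2, 1↦1}  →  V:4 E:0  edges: ∅
final graph: no rule applies after step 3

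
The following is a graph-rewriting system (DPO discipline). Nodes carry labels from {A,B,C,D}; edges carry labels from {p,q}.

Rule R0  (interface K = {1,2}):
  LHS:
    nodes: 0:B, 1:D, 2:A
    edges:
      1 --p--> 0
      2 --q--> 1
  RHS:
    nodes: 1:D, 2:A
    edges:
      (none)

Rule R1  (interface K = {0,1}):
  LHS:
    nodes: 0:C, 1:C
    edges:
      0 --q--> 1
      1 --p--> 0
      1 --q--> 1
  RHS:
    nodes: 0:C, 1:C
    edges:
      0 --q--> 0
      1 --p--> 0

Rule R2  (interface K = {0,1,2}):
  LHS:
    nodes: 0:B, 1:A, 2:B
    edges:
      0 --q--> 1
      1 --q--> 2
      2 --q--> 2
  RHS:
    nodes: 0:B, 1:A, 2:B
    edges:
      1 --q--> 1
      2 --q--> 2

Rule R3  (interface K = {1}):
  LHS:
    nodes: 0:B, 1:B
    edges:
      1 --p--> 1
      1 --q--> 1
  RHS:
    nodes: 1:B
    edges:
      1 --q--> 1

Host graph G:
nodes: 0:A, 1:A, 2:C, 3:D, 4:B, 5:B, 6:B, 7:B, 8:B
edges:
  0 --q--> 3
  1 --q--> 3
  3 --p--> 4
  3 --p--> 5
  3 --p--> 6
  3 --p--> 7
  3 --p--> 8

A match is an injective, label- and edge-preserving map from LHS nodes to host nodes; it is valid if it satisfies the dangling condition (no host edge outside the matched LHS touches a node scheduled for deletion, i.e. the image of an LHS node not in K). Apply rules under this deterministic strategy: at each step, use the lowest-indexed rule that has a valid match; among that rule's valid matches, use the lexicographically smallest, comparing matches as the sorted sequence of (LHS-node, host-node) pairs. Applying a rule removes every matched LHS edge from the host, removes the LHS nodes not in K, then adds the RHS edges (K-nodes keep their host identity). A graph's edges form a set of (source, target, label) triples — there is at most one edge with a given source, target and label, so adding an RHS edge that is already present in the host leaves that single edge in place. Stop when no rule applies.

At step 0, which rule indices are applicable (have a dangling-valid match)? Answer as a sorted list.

Answer: [R0]

Rewrite trace:
R0: 10 valid matches — {0↦4, 1↦3, 2↦0}, {0↦4, 1↦3, 2↦1}, {0↦5, 1↦3, 2↦0} (+7 more)
R1: no valid match — LHS pattern not found
R2: no valid match — LHS pattern not found
R3: no valid match — LHS pattern not found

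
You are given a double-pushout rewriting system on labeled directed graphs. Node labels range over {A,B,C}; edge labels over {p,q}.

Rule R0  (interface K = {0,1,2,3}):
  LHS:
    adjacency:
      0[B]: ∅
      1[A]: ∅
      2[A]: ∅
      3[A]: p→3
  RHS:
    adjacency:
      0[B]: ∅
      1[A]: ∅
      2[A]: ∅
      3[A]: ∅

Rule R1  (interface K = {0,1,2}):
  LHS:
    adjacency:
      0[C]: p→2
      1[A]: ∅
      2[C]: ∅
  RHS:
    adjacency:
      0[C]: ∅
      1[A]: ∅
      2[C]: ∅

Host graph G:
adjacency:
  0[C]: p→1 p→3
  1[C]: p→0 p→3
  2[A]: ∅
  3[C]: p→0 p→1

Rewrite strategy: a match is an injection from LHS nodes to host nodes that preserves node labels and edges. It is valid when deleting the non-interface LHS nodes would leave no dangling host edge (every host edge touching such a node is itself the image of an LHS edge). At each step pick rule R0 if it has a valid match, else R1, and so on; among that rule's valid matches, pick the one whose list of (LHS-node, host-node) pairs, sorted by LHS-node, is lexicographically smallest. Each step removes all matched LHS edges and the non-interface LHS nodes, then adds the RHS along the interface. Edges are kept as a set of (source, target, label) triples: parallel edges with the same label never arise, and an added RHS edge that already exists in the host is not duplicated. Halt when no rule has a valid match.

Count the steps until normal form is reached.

start.  V:4 E:6  edges: 0-p->1 0-p->3 1-p->0 1-p->3 3-p->0 3-p->1
1. fire R1 via {0↦0, 1↦2, 2↦1}  →  V:4 E:5  edges: 0-p->3 1-p->0 1-p->3 3-p->0 3-p->1
2. fire R1 via {0↦0, 1↦2, 2↦3}  →  V:4 E:4  edges: 1-p->0 1-p->3 3-p->0 3-p->1
3. fire R1 via {0↦1, 1↦2, 2↦0}  →  V:4 E:3  edges: 1-p->3 3-p->0 3-p->1
4. fire R1 via {0↦1, 1↦2, 2↦3}  →  V:4 E:2  edges: 3-p->0 3-p->1
5. fire R1 via {0↦3, 1↦2, 2↦0}  →  V:4 E:1  edges: 3-p->1
6. fire R1 via {0↦3, 1↦2, 2↦1}  →  V:4 E:0  edges: ∅
halt: no rule applies after step 6

Answer: 6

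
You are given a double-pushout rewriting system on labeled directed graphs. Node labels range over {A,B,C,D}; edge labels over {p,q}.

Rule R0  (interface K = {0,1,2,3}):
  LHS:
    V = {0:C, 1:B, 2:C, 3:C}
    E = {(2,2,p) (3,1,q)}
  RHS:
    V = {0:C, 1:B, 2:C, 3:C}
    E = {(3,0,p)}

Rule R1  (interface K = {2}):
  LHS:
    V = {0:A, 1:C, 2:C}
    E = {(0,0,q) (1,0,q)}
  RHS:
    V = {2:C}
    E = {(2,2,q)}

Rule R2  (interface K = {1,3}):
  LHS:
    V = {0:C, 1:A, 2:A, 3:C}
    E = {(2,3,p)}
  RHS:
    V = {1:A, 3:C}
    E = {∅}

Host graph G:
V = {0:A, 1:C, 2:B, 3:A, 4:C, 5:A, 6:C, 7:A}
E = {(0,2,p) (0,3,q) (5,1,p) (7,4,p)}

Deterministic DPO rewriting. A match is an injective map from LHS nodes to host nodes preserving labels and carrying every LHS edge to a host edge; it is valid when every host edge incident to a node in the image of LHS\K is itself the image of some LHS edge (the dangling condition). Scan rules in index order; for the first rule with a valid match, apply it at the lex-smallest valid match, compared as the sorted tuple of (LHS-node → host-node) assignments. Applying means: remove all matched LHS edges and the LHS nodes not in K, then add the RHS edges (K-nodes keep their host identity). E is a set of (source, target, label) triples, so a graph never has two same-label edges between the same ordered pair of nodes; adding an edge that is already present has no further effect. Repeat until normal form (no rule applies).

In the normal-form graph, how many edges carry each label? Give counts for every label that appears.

[0] host  ⇒  8 nodes, 4 edges  {0-p->2 0-q->3 5-p->1 7-p->4}
[1] R2 @ {0↦6, 1↦0, 2↦5, 3↦1}  ⇒  6 nodes, 3 edges  {0-p->2 0-q->3 7-p->4}
[2] R2 @ {0↦1, 1↦0, 2↦7, 3↦4}  ⇒  4 nodes, 2 edges  {0-p->2 0-q->3}
final graph: no rule applies after step 2
NF edges: [(0, 2, 'p'), (0, 3, 'q')]

Answer: p:1 q:1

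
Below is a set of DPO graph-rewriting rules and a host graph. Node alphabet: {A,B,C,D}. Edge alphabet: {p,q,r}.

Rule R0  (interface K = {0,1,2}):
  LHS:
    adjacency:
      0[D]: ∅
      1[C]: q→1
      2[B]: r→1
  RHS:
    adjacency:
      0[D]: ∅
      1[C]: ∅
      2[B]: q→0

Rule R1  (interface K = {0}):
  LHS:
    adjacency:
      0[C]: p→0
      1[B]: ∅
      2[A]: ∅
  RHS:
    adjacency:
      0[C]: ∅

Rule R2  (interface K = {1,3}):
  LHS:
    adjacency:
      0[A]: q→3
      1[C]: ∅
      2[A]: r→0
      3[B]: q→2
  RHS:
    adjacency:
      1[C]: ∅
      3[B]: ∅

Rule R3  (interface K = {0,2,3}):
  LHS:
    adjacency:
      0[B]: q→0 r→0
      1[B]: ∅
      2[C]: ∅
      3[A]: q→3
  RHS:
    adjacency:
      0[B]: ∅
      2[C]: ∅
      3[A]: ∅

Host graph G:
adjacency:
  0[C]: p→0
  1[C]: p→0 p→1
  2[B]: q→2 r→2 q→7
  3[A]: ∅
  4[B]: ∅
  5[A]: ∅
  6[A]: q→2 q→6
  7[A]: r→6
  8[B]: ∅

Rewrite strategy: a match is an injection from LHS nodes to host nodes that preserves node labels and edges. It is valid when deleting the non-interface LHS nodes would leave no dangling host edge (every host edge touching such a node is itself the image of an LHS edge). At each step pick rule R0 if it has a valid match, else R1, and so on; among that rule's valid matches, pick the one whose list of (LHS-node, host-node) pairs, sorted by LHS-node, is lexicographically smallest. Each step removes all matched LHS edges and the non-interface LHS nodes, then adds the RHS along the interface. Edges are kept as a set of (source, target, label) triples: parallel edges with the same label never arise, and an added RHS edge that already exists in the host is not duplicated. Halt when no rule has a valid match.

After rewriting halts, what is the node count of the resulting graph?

start.  V:9 E:9  edges: 0-p->0 1-p->0 1-p->1 2-q->2 2-r->2 2-q->7 6-q->2 6-q->6 7-r->6
1. fire R1 via {0↦0, 1↦4, 2↦3}  →  V:7 E:8  edges: 1-p->0 1-p->1 2-q->2 2-r->2 2-q->7 6-q->2 6-q->6 7-r->6
2. fire R1 via {0↦1, 1↦8, 2↦5}  →  V:5 E:7  edges: 1-p->0 2-q->2 2-r->2 2-q->7 6-q->2 6-q->6 7-r->6
final graph: no rule applies after step 2
NF nodes: {0:C, 1:C, 2:B, 6:A, 7:A}

Answer: 5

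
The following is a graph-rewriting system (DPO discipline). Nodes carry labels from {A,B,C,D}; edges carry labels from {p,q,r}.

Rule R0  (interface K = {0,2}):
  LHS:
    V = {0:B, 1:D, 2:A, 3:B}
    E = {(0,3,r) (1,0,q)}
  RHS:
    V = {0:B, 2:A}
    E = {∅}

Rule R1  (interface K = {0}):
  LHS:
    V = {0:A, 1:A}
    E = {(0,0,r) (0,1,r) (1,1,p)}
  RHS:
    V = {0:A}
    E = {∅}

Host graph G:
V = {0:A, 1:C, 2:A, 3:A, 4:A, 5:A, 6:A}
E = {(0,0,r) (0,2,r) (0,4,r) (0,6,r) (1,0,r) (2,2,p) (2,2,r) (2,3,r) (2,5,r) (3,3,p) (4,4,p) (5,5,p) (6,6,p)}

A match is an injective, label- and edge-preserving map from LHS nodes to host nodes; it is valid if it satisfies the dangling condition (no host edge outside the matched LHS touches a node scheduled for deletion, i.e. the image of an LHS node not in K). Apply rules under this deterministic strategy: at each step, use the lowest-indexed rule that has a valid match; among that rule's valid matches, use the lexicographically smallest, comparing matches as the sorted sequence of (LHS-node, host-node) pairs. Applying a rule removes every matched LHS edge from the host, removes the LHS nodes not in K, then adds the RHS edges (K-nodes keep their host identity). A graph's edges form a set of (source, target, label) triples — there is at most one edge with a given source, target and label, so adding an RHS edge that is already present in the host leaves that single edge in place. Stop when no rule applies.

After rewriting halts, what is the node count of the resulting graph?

Answer: 5

Steps:
start.  V:7 E:13  edges: 0-r->0 0-r->2 0-r->4 0-r->6 1-r->0 2-p->2 2-r->2 2-r->3 2-r->5 3-p->3 4-p->4 5-p->5 6-p->6
1. fire R1 via {0↦0, 1↦4}  →  V:6 E:10  edges: 0-r->2 0-r->6 1-r->0 2-p->2 2-r->2 2-r->3 2-r->5 3-p->3 5-p->5 6-p->6
2. fire R1 via {0↦2, 1↦3}  →  V:5 E:7  edges: 0-r->2 0-r->6 1-r->0 2-p->2 2-r->5 5-p->5 6-p->6
normal form: no rule applies after step 2
NF nodes: {0:A, 1:C, 2:A, 5:A, 6:A}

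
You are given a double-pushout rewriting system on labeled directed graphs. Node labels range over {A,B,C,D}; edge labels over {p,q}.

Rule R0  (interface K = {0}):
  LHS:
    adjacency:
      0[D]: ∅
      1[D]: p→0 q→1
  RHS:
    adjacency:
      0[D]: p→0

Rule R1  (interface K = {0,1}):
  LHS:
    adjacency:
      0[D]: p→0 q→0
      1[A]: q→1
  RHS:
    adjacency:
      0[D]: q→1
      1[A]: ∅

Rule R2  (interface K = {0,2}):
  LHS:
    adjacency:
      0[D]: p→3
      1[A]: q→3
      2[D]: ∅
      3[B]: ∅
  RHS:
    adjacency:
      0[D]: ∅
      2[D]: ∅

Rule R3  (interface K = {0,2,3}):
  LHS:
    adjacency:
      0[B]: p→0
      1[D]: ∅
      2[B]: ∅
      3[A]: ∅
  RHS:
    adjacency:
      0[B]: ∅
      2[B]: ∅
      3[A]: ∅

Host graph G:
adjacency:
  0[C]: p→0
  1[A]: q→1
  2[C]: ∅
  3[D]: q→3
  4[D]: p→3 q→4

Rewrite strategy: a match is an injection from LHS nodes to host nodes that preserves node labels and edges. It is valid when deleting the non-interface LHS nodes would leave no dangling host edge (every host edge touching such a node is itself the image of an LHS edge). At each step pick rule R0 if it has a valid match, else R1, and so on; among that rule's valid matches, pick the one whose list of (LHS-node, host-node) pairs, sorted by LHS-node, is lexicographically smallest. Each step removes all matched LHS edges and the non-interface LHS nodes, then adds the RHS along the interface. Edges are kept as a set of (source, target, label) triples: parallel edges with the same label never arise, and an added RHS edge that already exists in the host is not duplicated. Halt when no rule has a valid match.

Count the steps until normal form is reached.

Answer: 2

Derivation:
[0] host  ⇒  5 nodes, 5 edges  {0-p->0 1-q->1 3-q->3 4-p->3 4-q->4}
[1] R0 @ {0↦3, 1↦4}  ⇒  4 nodes, 4 edges  {0-p->0 1-q->1 3-p->3 3-q->3}
[2] R1 @ {0↦3, 1↦1}  ⇒  4 nodes, 2 edges  {0-p->0 3-q->1}
final graph: no rule applies after step 2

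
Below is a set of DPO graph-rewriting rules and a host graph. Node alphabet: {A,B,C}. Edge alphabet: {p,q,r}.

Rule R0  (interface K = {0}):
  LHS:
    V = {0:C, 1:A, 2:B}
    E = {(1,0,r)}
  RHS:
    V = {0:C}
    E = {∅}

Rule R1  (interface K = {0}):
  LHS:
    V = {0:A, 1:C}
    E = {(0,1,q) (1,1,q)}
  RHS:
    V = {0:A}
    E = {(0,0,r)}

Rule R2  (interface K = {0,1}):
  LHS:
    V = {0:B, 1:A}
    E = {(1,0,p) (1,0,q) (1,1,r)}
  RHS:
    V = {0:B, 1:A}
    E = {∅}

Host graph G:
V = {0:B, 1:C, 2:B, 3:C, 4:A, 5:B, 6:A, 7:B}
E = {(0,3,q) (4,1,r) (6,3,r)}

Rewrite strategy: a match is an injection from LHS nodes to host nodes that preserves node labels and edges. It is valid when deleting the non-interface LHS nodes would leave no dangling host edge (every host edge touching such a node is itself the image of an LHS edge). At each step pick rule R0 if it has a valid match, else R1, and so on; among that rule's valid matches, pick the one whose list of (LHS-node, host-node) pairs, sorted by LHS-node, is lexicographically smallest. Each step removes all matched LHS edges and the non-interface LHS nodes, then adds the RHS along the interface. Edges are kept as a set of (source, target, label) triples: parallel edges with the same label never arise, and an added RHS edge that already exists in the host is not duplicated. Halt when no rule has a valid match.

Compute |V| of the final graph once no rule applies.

[0] host  ⇒  8 nodes, 3 edges  {0-q->3 4-r->1 6-r->3}
[1] R0 @ {0↦1, 1↦4, 2↦2}  ⇒  6 nodes, 2 edges  {0-q->3 6-r->3}
[2] R0 @ {0↦3, 1↦6, 2↦5}  ⇒  4 nodes, 1 edges  {0-q->3}
final graph: no rule applies after step 2
NF nodes: {0:B, 1:C, 3:C, 7:B}

Answer: 4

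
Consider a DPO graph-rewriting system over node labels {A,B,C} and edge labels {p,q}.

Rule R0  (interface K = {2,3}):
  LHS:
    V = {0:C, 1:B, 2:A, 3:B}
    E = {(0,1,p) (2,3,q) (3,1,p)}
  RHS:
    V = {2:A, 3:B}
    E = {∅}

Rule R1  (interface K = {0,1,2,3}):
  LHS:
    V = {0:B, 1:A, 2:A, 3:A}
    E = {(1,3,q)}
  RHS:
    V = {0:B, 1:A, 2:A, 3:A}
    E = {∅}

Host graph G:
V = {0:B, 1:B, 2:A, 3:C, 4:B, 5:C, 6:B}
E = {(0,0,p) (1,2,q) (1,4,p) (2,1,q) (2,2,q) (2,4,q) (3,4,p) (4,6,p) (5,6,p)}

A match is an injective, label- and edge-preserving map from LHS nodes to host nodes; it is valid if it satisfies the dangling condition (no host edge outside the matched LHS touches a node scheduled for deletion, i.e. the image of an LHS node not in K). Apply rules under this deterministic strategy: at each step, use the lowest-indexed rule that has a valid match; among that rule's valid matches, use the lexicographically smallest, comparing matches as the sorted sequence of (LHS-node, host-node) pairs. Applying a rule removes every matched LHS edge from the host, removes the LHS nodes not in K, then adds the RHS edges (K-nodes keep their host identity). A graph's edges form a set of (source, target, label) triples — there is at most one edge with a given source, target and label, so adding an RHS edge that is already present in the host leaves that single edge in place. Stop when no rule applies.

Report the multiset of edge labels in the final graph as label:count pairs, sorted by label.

Answer: p:1 q:2

Steps:
start.  V:7 E:9  edges: 0-p->0 1-q->2 1-p->4 2-q->1 2-q->2 2-q->4 3-p->4 4-p->6 5-p->6
1. fire R0 via {0↦5, 1↦6, 2↦2, 3↦4}  →  V:5 E:6  edges: 0-p->0 1-q->2 1-p->4 2-q->1 2-q->2 3-p->4
2. fire R0 via {0↦3, 1↦4, 2↦2, 3↦1}  →  V:3 E:3  edges: 0-p->0 1-q->2 2-q->2
normal form: no rule applies after step 2
NF edges: [(0, 0, 'p'), (1, 2, 'q'), (2, 2, 'q')]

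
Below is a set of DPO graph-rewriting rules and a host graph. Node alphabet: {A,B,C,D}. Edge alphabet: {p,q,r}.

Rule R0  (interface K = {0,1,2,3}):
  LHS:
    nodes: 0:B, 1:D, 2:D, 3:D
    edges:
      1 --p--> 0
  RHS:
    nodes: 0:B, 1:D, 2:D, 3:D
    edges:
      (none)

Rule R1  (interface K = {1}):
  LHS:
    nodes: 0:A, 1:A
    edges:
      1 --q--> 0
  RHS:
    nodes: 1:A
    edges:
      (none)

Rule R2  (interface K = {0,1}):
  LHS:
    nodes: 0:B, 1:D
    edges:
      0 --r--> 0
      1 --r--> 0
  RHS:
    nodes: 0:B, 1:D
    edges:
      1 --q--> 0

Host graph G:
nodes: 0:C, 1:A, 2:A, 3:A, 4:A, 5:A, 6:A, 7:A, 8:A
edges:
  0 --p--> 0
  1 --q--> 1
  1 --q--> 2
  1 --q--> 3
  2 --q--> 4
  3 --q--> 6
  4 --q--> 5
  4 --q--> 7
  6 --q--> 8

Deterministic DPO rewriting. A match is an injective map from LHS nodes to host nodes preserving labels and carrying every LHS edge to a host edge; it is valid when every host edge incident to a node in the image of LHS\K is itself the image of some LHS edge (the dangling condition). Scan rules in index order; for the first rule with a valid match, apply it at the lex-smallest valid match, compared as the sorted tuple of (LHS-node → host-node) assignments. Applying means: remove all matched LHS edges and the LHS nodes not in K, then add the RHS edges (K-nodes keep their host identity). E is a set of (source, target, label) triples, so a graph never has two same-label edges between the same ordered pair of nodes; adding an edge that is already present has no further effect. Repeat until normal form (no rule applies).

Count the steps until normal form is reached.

[0] host  ⇒  9 nodes, 9 edges  {0-p->0 1-q->1 1-q->2 1-q->3 2-q->4 3-q->6 4-q->5 4-q->7 6-q->8}
[1] R1 @ {0↦5, 1↦4}  ⇒  8 nodes, 8 edges  {0-p->0 1-q->1 1-q->2 1-q->3 2-q->4 3-q->6 4-q->7 6-q->8}
[2] R1 @ {0↦7, 1↦4}  ⇒  7 nodes, 7 edges  {0-p->0 1-q->1 1-q->2 1-q->3 2-q->4 3-q->6 6-q->8}
[3] R1 @ {0↦4, 1↦2}  ⇒  6 nodes, 6 edges  {0-p->0 1-q->1 1-q->2 1-q->3 3-q->6 6-q->8}
[4] R1 @ {0↦2, 1↦1}  ⇒  5 nodes, 5 edges  {0-p->0 1-q->1 1-q->3 3-q->6 6-q->8}
[5] R1 @ {0↦8, 1↦6}  ⇒  4 nodes, 4 edges  {0-p->0 1-q->1 1-q->3 3-q->6}
[6] R1 @ {0↦6, 1↦3}  ⇒  3 nodes, 3 edges  {0-p->0 1-q->1 1-q->3}
[7] R1 @ {0↦3, 1↦1}  ⇒  2 nodes, 2 edges  {0-p->0 1-q->1}
halt: no rule applies after step 7

Answer: 7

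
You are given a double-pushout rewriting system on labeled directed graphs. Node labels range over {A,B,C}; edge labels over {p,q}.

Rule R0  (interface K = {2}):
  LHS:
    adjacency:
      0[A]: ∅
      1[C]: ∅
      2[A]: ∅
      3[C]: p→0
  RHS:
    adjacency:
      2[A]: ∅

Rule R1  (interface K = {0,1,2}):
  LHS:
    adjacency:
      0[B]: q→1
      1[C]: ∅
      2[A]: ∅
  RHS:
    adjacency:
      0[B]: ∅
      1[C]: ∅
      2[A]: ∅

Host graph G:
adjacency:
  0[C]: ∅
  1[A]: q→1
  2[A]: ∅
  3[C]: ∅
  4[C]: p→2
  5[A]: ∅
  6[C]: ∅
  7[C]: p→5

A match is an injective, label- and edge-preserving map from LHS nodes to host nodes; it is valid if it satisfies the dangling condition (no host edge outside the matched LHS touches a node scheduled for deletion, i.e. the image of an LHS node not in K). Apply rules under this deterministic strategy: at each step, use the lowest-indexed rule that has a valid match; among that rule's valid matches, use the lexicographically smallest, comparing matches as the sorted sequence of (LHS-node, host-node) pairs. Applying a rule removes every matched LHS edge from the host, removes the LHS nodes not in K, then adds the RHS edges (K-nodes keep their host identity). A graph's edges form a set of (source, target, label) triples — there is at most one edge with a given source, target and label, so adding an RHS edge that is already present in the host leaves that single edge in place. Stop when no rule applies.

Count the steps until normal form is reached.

start.  V:8 E:3  edges: 1-q->1 4-p->2 7-p->5
1. fire R0 via {0↦2, 1↦0, 2↦1, 3↦4}  →  V:5 E:2  edges: 1-q->1 7-p->5
2. fire R0 via {0↦5, 1↦3, 2↦1, 3↦7}  →  V:2 E:1  edges: 1-q->1
normal form: no rule applies after step 2

Answer: 2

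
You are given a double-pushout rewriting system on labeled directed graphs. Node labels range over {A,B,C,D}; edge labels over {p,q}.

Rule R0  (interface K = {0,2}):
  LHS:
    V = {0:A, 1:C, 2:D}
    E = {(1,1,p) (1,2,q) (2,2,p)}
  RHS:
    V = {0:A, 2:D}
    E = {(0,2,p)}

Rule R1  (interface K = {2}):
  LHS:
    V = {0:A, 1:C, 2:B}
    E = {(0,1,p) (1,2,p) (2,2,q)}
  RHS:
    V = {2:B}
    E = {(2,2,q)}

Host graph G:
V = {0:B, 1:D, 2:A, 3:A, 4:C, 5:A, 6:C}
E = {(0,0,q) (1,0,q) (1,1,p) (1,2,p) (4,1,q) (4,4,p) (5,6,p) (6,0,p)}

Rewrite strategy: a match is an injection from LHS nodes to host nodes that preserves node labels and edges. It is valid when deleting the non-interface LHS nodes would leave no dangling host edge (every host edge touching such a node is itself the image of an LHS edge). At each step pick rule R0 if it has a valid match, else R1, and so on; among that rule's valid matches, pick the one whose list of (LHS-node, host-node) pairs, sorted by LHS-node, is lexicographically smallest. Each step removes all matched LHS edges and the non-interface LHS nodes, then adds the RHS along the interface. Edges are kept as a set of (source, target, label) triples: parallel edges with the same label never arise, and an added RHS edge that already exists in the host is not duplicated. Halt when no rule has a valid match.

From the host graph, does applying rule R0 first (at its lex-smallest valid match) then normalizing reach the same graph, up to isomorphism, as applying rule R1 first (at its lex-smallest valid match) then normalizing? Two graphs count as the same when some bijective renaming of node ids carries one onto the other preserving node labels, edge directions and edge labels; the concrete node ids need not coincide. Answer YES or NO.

branch R0-first: apply at {0↦2, 1↦4, 2↦1} → |E|=6, then 1 more step(s) → NF |V|=4 |E|=4 V={0:B, 1:D, 2:A, 3:A} E=0-q->0 1-q->0 1-p->2 2-p->1
branch R1-first: apply at {0↦5, 1↦6, 2↦0} → |E|=6, then 1 more step(s) → NF |V|=4 |E|=4 V={0:B, 1:D, 2:A, 3:A} E=0-q->0 1-q->0 1-p->2 2-p->1
graphs isomorphic (equal up to label-preserving node renaming)

Answer: YES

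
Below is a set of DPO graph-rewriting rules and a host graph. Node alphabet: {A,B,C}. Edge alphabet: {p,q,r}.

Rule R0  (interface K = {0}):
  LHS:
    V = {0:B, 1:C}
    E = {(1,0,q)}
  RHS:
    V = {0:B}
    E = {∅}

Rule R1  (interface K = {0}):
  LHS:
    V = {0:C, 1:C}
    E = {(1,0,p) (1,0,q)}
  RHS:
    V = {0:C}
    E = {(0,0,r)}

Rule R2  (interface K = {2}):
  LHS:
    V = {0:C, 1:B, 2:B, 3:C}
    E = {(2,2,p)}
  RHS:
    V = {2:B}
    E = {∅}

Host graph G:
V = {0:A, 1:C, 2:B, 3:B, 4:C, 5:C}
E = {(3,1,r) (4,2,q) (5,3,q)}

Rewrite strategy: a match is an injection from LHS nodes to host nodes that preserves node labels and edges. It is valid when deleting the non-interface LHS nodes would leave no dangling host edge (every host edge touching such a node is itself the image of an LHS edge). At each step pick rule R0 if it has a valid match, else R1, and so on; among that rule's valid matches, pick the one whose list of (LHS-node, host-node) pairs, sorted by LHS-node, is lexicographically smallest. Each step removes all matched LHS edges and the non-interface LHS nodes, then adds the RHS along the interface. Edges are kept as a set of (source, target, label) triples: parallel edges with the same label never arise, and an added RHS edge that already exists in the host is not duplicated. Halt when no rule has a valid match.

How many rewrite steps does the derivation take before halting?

initial: |V|=6 |E|=3  E = 3-r->1 4-q->2 5-q->3
step 1: apply R0 at {0↦2, 1↦4}  → |V|=5 |E|=2  E = 3-r->1 5-q->3
step 2: apply R0 at {0↦3, 1↦5}  → |V|=4 |E|=1  E = 3-r->1
final graph: no rule applies after step 2

Answer: 2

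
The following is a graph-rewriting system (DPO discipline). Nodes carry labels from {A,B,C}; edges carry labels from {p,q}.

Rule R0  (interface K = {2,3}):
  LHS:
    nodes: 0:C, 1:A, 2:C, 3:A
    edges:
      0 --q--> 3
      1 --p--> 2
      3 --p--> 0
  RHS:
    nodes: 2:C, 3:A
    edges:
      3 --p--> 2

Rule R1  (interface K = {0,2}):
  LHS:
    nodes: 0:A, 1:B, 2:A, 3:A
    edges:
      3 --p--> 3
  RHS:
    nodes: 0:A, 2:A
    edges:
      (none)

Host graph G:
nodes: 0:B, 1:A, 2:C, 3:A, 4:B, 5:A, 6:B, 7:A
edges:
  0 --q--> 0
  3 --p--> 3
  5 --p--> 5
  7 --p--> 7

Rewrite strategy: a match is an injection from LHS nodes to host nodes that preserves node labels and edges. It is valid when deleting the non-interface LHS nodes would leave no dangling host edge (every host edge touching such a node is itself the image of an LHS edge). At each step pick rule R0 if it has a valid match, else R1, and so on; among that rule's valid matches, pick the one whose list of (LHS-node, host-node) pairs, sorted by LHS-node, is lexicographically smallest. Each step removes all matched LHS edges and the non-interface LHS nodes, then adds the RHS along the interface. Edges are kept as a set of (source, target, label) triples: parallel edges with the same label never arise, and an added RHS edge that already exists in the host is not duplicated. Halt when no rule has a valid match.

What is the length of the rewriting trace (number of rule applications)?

[0] host  ⇒  8 nodes, 4 edges  {0-q->0 3-p->3 5-p->5 7-p->7}
[1] R1 @ {0↦1, 1↦4, 2↦3, 3↦5}  ⇒  6 nodes, 3 edges  {0-q->0 3-p->3 7-p->7}
[2] R1 @ {0↦1, 1↦6, 2↦3, 3↦7}  ⇒  4 nodes, 2 edges  {0-q->0 3-p->3}
normal form: no rule applies after step 2

Answer: 2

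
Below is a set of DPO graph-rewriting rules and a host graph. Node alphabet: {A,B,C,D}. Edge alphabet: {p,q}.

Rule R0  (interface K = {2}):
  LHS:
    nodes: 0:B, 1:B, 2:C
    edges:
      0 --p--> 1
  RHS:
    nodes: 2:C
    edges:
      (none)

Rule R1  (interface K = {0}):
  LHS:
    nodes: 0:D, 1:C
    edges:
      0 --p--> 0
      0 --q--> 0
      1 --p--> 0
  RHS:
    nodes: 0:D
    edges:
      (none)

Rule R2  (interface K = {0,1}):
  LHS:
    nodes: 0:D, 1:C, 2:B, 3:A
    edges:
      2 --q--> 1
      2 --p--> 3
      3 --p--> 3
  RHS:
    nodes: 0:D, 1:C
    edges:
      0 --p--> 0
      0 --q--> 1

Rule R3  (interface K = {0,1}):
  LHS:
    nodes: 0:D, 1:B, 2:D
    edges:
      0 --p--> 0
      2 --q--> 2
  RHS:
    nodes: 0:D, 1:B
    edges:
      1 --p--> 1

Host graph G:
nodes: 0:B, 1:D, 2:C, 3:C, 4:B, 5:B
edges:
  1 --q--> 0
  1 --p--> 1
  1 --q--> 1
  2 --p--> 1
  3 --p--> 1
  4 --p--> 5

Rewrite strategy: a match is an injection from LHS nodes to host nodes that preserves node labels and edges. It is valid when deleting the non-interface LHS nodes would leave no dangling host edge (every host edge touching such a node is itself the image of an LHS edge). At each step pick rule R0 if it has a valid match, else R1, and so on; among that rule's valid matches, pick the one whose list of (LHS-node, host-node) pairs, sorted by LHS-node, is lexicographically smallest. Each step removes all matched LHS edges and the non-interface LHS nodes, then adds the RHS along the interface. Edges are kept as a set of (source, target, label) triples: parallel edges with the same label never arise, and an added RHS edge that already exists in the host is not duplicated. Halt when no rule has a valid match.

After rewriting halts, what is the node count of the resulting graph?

initial: |V|=6 |E|=6  E = 1-q->0 1-p->1 1-q->1 2-p->1 3-p->1 4-p->5
step 1: apply R0 at {0↦4, 1↦5, 2↦2}  → |V|=4 |E|=5  E = 1-q->0 1-p->1 1-q->1 2-p->1 3-p->1
step 2: apply R1 at {0↦1, 1↦2}  → |V|=3 |E|=2  E = 1-q->0 3-p->1
final graph: no rule applies after step 2
NF nodes: {0:B, 1:D, 3:C}

Answer: 3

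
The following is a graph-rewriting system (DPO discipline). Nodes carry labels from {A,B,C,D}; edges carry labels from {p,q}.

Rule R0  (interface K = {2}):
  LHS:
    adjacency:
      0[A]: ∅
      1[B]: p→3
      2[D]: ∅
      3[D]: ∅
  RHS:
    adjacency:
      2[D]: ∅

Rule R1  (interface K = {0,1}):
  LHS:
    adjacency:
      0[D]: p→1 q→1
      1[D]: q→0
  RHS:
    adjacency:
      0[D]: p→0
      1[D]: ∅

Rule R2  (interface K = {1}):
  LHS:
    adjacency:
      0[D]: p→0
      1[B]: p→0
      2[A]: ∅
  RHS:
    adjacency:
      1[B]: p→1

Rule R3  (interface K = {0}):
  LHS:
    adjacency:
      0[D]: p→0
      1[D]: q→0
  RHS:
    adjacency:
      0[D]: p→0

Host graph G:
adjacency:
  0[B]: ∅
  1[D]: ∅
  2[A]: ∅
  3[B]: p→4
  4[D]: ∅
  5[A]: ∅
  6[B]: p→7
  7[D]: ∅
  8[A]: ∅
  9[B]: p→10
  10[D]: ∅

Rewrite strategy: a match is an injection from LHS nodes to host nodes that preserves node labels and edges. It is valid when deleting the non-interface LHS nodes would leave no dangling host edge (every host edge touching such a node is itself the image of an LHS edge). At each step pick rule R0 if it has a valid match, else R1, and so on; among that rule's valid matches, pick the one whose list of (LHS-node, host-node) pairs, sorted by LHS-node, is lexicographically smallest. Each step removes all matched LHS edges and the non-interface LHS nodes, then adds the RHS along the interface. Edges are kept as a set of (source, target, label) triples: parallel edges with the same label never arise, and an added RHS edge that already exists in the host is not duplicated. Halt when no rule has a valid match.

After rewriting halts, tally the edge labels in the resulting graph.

start.  V:11 E:3  edges: 3-p->4 6-p->7 9-p->10
1. fire R0 via {0↦2, 1↦3, 2↦1, 3↦4}  →  V:8 E:2  edges: 6-p->7 9-p->10
2. fire R0 via {0↦5, 1↦6, 2↦1, 3↦7}  →  V:5 E:1  edges: 9-p->10
3. fire R0 via {0↦8, 1↦9, 2↦1, 3↦10}  →  V:2 E:0  edges: ∅
halt: no rule applies after step 3
NF edges: []

Answer: (no edges)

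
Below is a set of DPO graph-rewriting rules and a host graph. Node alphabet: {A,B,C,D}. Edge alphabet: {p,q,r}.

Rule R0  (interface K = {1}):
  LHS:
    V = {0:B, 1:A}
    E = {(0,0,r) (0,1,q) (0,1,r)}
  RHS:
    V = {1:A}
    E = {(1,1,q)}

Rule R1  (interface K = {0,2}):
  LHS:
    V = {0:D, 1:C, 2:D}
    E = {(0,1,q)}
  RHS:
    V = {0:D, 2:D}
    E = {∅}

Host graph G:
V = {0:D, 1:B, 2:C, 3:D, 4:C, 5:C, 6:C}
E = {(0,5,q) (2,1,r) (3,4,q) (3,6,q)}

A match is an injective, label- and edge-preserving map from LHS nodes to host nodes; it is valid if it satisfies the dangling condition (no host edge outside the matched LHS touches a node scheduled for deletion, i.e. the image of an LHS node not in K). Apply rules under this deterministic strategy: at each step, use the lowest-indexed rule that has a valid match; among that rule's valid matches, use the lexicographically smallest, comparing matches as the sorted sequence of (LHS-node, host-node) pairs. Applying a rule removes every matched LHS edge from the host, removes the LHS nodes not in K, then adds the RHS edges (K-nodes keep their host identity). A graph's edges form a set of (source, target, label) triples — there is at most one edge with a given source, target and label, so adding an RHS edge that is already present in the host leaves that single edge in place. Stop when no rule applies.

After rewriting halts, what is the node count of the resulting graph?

Answer: 4

Steps:
[0] host  ⇒  7 nodes, 4 edges  {0-q->5 2-r->1 3-q->4 3-q->6}
[1] R1 @ {0↦0, 1↦5, 2↦3}  ⇒  6 nodes, 3 edges  {2-r->1 3-q->4 3-q->6}
[2] R1 @ {0↦3, 1↦4, 2↦0}  ⇒  5 nodes, 2 edges  {2-r->1 3-q->6}
[3] R1 @ {0↦3, 1↦6, 2↦0}  ⇒  4 nodes, 1 edges  {2-r->1}
final graph: no rule applies after step 3
NF nodes: {0:D, 1:B, 2:C, 3:D}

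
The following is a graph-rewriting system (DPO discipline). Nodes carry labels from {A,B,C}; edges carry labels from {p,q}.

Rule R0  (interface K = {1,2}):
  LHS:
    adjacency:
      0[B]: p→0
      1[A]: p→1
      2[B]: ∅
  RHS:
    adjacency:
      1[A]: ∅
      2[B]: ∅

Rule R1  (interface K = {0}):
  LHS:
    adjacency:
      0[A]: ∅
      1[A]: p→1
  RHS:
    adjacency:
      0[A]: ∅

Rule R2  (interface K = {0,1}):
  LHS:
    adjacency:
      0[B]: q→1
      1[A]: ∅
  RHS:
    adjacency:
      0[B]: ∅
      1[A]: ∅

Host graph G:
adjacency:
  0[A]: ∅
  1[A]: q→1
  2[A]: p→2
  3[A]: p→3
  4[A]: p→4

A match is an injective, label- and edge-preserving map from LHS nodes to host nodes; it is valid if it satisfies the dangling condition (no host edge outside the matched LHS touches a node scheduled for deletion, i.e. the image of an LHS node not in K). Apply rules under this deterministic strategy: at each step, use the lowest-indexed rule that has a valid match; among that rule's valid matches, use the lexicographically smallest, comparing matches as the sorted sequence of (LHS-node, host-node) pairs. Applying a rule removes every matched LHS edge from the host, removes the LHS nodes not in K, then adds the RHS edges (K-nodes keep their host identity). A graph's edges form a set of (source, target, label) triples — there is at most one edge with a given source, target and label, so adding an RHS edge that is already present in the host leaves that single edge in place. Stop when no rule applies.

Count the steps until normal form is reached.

Answer: 3

Derivation:
[0] host  ⇒  5 nodes, 4 edges  {1-q->1 2-p->2 3-p->3 4-p->4}
[1] R1 @ {0↦0, 1↦2}  ⇒  4 nodes, 3 edges  {1-q->1 3-p->3 4-p->4}
[2] R1 @ {0↦0, 1↦3}  ⇒  3 nodes, 2 edges  {1-q->1 4-p->4}
[3] R1 @ {0↦0, 1↦4}  ⇒  2 nodes, 1 edges  {1-q->1}
halt: no rule applies after step 3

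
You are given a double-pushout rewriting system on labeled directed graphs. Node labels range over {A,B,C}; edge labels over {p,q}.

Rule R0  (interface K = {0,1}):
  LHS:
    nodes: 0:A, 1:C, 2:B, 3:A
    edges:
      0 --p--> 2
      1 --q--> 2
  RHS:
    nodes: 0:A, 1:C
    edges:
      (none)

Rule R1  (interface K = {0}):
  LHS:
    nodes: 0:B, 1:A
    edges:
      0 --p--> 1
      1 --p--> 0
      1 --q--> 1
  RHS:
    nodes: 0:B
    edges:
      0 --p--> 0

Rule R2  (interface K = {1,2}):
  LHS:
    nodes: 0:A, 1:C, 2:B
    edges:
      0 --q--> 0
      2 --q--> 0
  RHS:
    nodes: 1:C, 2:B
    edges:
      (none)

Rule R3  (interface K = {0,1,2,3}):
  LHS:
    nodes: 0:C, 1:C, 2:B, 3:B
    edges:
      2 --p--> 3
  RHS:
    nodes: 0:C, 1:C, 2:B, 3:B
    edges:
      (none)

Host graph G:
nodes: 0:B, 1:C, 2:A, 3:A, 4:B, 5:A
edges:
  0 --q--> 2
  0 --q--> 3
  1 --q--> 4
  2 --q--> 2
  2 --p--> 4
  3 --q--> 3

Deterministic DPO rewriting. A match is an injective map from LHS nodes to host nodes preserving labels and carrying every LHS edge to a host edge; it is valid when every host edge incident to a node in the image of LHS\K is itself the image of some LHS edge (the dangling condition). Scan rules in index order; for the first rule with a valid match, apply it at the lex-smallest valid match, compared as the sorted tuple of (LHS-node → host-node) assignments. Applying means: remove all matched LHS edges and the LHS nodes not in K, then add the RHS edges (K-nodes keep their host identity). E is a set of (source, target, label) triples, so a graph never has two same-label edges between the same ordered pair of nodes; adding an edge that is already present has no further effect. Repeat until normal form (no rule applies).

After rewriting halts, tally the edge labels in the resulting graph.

Answer: (no edges)

Derivation:
initial: |V|=6 |E|=6  E = 0-q->2 0-q->3 1-q->4 2-q->2 2-p->4 3-q->3
step 1: apply R0 at {0↦2, 1↦1, 2↦4, 3↦5}  → |V|=4 |E|=4  E = 0-q->2 0-q->3 2-q->2 3-q->3
step 2: apply R2 at {0↦2, 1↦1, 2↦0}  → |V|=3 |E|=2  E = 0-q->3 3-q->3
step 3: apply R2 at {0↦3, 1↦1, 2↦0}  → |V|=2 |E|=0  E = ∅
halt: no rule applies after step 3
NF edges: []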